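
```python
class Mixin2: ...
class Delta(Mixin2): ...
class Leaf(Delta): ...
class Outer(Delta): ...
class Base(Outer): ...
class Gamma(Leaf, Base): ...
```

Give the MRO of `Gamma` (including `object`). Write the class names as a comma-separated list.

L[Gamma] = Gamma + merge(L[Leaf], L[Base], [Leaf Base])
  take Leaf:  [Leaf Delta Mixin2 object] + [Base Outer Delta Mixin2 object] + [Leaf Base]
  take Base:  [Delta Mixin2 object] + [Base Outer Delta Mixin2 object] + [Base]
  take Outer:  [Delta Mixin2 object] + [Outer Delta Mixin2 object]
  take Delta:  [Delta Mixin2 object] + [Delta Mixin2 object]
  take Mixin2:  [Mixin2 object] + [Mixin2 object]
  take object:  [object] + [object]

Gamma, Leaf, Base, Outer, Delta, Mixin2, object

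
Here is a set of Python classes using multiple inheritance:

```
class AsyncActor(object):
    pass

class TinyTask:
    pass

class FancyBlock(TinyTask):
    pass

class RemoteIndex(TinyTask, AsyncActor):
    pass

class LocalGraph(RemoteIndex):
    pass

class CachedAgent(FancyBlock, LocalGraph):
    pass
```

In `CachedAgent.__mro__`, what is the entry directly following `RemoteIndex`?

TinyTask

L[CachedAgent] = CachedAgent + merge(L[FancyBlock], L[LocalGraph], [FancyBlock LocalGraph])
  take FancyBlock:  [FancyBlock TinyTask object] + [LocalGraph RemoteIndex TinyTask AsyncActor object] + [FancyBlock LocalGraph]
  take LocalGraph:  [TinyTask object] + [LocalGraph RemoteIndex TinyTask AsyncActor object] + [LocalGraph]
  take RemoteIndex:  [TinyTask object] + [RemoteIndex TinyTask AsyncActor object]
  take TinyTask:  [TinyTask object] + [TinyTask AsyncActor object]
  take AsyncActor:  [object] + [AsyncActor object]
  take object:  [object] + [object]
MRO: CachedAgent FancyBlock LocalGraph RemoteIndex TinyTask AsyncActor object
RemoteIndex is at position 3; next is TinyTask.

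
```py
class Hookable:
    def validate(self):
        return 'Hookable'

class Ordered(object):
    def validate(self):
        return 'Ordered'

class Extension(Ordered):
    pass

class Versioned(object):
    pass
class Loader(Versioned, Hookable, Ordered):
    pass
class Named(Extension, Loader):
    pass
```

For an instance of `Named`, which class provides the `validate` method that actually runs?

Hookable

L[Named] = Named + merge(L[Extension], L[Loader], [Extension Loader])
  take Extension:  [Extension Ordered object] + [Loader Versioned Hookable Ordered object] + [Extension Loader]
  take Loader:  [Ordered object] + [Loader Versioned Hookable Ordered object] + [Loader]
  take Versioned:  [Ordered object] + [Versioned Hookable Ordered object]
  take Hookable:  [Ordered object] + [Hookable Ordered object]
  take Ordered:  [Ordered object] + [Ordered object]
  take object:  [object] + [object]
MRO: Named Extension Loader Versioned Hookable Ordered object
validate is defined in: Hookable, Ordered. First along the MRO is Hookable.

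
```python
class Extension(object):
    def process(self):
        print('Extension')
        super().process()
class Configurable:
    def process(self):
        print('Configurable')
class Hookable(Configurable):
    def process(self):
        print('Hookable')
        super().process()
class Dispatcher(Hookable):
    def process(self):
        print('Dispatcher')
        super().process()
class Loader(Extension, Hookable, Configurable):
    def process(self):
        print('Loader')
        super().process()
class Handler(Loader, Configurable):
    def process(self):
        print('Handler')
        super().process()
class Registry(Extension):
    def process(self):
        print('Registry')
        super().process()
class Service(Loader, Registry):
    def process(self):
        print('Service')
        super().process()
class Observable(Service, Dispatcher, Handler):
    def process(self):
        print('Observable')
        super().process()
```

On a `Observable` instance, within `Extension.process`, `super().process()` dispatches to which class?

L[Observable] = Observable + merge(L[Service], L[Dispatcher], L[Handler], [Service Dispatcher Handler])
  take Service:  [Service Loader Registry Extension Hookable Configurable object] + [Dispatcher Hookable Configurable object] + [Handler Loader Extension Hookable Configurable object] + [Service Dispatcher Handler]
  take Dispatcher:  [Loader Registry Extension Hookable Configurable object] + [Dispatcher Hookable Configurable object] + [Handler Loader Extension Hookable Configurable object] + [Dispatcher Handler]
  take Handler:  [Loader Registry Extension Hookable Configurable object] + [Hookable Configurable object] + [Handler Loader Extension Hookable Configurable object] + [Handler]
  take Loader:  [Loader Registry Extension Hookable Configurable object] + [Hookable Configurable object] + [Loader Extension Hookable Configurable object]
  take Registry:  [Registry Extension Hookable Configurable object] + [Hookable Configurable object] + [Extension Hookable Configurable object]
  take Extension:  [Extension Hookable Configurable object] + [Hookable Configurable object] + [Extension Hookable Configurable object]
  take Hookable:  [Hookable Configurable object] + [Hookable Configurable object] + [Hookable Configurable object]
  take Configurable:  [Configurable object] + [Configurable object] + [Configurable object]
  take object:  [object] + [object] + [object]
MRO: Observable Service Dispatcher Handler Loader Registry Extension Hookable Configurable object
super() in Extension.process on a Observable instance goes to the class after Extension in Observable's MRO: Hookable.

Hookable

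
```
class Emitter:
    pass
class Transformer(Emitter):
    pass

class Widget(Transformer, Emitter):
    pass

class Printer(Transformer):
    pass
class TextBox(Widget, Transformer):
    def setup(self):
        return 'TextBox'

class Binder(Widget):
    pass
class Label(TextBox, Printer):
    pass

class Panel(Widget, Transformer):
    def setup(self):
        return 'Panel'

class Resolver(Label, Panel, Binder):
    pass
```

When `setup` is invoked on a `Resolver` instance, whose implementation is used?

L[Resolver] = Resolver + merge(L[Label], L[Panel], L[Binder], [Label Panel Binder])
  take Label:  [Label TextBox Widget Printer Transformer Emitter object] + [Panel Widget Transformer Emitter object] + [Binder Widget Transformer Emitter object] + [Label Panel Binder]
  take TextBox:  [TextBox Widget Printer Transformer Emitter object] + [Panel Widget Transformer Emitter object] + [Binder Widget Transformer Emitter object] + [Panel Binder]
  take Panel:  [Widget Printer Transformer Emitter object] + [Panel Widget Transformer Emitter object] + [Binder Widget Transformer Emitter object] + [Panel Binder]
  take Binder:  [Widget Printer Transformer Emitter object] + [Widget Transformer Emitter object] + [Binder Widget Transformer Emitter object] + [Binder]
  take Widget:  [Widget Printer Transformer Emitter object] + [Widget Transformer Emitter object] + [Widget Transformer Emitter object]
  take Printer:  [Printer Transformer Emitter object] + [Transformer Emitter object] + [Transformer Emitter object]
  take Transformer:  [Transformer Emitter object] + [Transformer Emitter object] + [Transformer Emitter object]
  take Emitter:  [Emitter object] + [Emitter object] + [Emitter object]
  take object:  [object] + [object] + [object]
MRO: Resolver Label TextBox Panel Binder Widget Printer Transformer Emitter object
setup is defined in: Panel, TextBox. First along the MRO is TextBox.

TextBox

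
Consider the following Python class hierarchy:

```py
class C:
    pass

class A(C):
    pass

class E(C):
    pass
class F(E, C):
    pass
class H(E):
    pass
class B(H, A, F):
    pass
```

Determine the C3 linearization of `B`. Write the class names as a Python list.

[B, H, A, F, E, C, object]

L[B] = B + merge(L[H], L[A], L[F], [H A F])
  take H:  [H E C object] + [A C object] + [F E C object] + [H A F]
  take A:  [E C object] + [A C object] + [F E C object] + [A F]
  take F:  [E C object] + [C object] + [F E C object] + [F]
  take E:  [E C object] + [C object] + [E C object]
  take C:  [C object] + [C object] + [C object]
  take object:  [object] + [object] + [object]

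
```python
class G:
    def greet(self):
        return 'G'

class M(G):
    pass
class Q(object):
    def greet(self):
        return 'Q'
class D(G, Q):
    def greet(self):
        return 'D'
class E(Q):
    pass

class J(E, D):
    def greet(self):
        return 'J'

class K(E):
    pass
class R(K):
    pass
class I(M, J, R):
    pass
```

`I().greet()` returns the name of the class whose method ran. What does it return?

J

L[I] = I + merge(L[M], L[J], L[R], [M J R])
  take M:  [M G object] + [J E D G Q object] + [R K E Q object] + [M J R]
  take J:  [G object] + [J E D G Q object] + [R K E Q object] + [J R]
  take R:  [G object] + [E D G Q object] + [R K E Q object] + [R]
  take K:  [G object] + [E D G Q object] + [K E Q object]
  take E:  [G object] + [E D G Q object] + [E Q object]
  take D:  [G object] + [D G Q object] + [Q object]
  take G:  [G object] + [G Q object] + [Q object]
  take Q:  [object] + [Q object] + [Q object]
  take object:  [object] + [object] + [object]
MRO: I M J R K E D G Q object
greet is defined in: D, G, J, Q. First along the MRO is J.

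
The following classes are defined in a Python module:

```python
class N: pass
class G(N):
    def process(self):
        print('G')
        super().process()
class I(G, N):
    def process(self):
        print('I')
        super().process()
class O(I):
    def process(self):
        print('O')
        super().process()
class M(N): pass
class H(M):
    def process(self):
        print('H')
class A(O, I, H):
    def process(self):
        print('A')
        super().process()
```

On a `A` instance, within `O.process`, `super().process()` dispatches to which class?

L[A] = A + merge(L[O], L[I], L[H], [O I H])
  take O:  [O I G N object] + [I G N object] + [H M N object] + [O I H]
  take I:  [I G N object] + [I G N object] + [H M N object] + [I H]
  take G:  [G N object] + [G N object] + [H M N object] + [H]
  take H:  [N object] + [N object] + [H M N object] + [H]
  take M:  [N object] + [N object] + [M N object]
  take N:  [N object] + [N object] + [N object]
  take object:  [object] + [object] + [object]
MRO: A O I G H M N object
super() in O.process on a A instance goes to the class after O in A's MRO: I.

I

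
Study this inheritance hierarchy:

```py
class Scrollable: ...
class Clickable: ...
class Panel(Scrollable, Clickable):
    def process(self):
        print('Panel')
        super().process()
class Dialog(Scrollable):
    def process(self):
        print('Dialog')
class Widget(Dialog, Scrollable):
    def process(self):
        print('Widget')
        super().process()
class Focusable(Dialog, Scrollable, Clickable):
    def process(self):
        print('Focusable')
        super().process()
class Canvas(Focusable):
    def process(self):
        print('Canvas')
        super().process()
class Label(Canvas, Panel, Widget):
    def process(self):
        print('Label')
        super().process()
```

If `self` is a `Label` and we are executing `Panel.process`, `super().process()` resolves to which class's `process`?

L[Label] = Label + merge(L[Canvas], L[Panel], L[Widget], [Canvas Panel Widget])
  take Canvas:  [Canvas Focusable Dialog Scrollable Clickable object] + [Panel Scrollable Clickable object] + [Widget Dialog Scrollable object] + [Canvas Panel Widget]
  take Focusable:  [Focusable Dialog Scrollable Clickable object] + [Panel Scrollable Clickable object] + [Widget Dialog Scrollable object] + [Panel Widget]
  take Panel:  [Dialog Scrollable Clickable object] + [Panel Scrollable Clickable object] + [Widget Dialog Scrollable object] + [Panel Widget]
  take Widget:  [Dialog Scrollable Clickable object] + [Scrollable Clickable object] + [Widget Dialog Scrollable object] + [Widget]
  take Dialog:  [Dialog Scrollable Clickable object] + [Scrollable Clickable object] + [Dialog Scrollable object]
  take Scrollable:  [Scrollable Clickable object] + [Scrollable Clickable object] + [Scrollable object]
  take Clickable:  [Clickable object] + [Clickable object] + [object]
  take object:  [object] + [object] + [object]
MRO: Label Canvas Focusable Panel Widget Dialog Scrollable Clickable object
super() in Panel.process on a Label instance goes to the class after Panel in Label's MRO: Widget.

Widget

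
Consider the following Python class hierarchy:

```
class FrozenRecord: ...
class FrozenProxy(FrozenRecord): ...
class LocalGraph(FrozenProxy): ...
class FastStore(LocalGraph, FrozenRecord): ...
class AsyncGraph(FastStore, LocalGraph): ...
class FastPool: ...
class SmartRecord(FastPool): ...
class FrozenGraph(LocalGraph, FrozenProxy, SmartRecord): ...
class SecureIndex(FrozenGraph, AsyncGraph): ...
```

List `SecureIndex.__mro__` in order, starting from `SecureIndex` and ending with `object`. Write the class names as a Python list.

L[SecureIndex] = SecureIndex + merge(L[FrozenGraph], L[AsyncGraph], [FrozenGraph AsyncGraph])
  take FrozenGraph:  [FrozenGraph LocalGraph FrozenProxy FrozenRecord SmartRecord FastPool object] + [AsyncGraph FastStore LocalGraph FrozenProxy FrozenRecord object] + [FrozenGraph AsyncGraph]
  take AsyncGraph:  [LocalGraph FrozenProxy FrozenRecord SmartRecord FastPool object] + [AsyncGraph FastStore LocalGraph FrozenProxy FrozenRecord object] + [AsyncGraph]
  take FastStore:  [LocalGraph FrozenProxy FrozenRecord SmartRecord FastPool object] + [FastStore LocalGraph FrozenProxy FrozenRecord object]
  take LocalGraph:  [LocalGraph FrozenProxy FrozenRecord SmartRecord FastPool object] + [LocalGraph FrozenProxy FrozenRecord object]
  take FrozenProxy:  [FrozenProxy FrozenRecord SmartRecord FastPool object] + [FrozenProxy FrozenRecord object]
  take FrozenRecord:  [FrozenRecord SmartRecord FastPool object] + [FrozenRecord object]
  take SmartRecord:  [SmartRecord FastPool object] + [object]
  take FastPool:  [FastPool object] + [object]
  take object:  [object] + [object]

[SecureIndex, FrozenGraph, AsyncGraph, FastStore, LocalGraph, FrozenProxy, FrozenRecord, SmartRecord, FastPool, object]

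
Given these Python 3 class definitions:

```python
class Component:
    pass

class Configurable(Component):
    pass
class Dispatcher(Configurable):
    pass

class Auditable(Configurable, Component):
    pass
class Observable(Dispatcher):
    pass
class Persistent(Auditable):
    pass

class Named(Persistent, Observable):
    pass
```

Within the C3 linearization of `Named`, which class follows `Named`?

L[Named] = Named + merge(L[Persistent], L[Observable], [Persistent Observable])
  take Persistent:  [Persistent Auditable Configurable Component object] + [Observable Dispatcher Configurable Component object] + [Persistent Observable]
  take Auditable:  [Auditable Configurable Component object] + [Observable Dispatcher Configurable Component object] + [Observable]
  take Observable:  [Configurable Component object] + [Observable Dispatcher Configurable Component object] + [Observable]
  take Dispatcher:  [Configurable Component object] + [Dispatcher Configurable Component object]
  take Configurable:  [Configurable Component object] + [Configurable Component object]
  take Component:  [Component object] + [Component object]
  take object:  [object] + [object]
MRO: Named Persistent Auditable Observable Dispatcher Configurable Component object
Named is at position 0; next is Persistent.

Persistent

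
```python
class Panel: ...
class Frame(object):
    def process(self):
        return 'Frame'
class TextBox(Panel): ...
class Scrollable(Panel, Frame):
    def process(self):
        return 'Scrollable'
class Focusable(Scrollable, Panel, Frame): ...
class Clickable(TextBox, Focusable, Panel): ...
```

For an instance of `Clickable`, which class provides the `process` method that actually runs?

L[Clickable] = Clickable + merge(L[TextBox], L[Focusable], L[Panel], [TextBox Focusable Panel])
  take TextBox:  [TextBox Panel object] + [Focusable Scrollable Panel Frame object] + [Panel object] + [TextBox Focusable Panel]
  take Focusable:  [Panel object] + [Focusable Scrollable Panel Frame object] + [Panel object] + [Focusable Panel]
  take Scrollable:  [Panel object] + [Scrollable Panel Frame object] + [Panel object] + [Panel]
  take Panel:  [Panel object] + [Panel Frame object] + [Panel object] + [Panel]
  take Frame:  [object] + [Frame object] + [object]
  take object:  [object] + [object] + [object]
MRO: Clickable TextBox Focusable Scrollable Panel Frame object
process is defined in: Frame, Scrollable. First along the MRO is Scrollable.

Scrollable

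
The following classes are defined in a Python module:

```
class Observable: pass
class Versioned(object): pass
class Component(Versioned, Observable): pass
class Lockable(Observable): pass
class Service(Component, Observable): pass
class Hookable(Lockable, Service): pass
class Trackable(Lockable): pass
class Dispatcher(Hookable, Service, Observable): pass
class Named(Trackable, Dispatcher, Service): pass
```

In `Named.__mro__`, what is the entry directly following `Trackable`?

L[Named] = Named + merge(L[Trackable], L[Dispatcher], L[Service], [Trackable Dispatcher Service])
  take Trackable:  [Trackable Lockable Observable object] + [Dispatcher Hookable Lockable Service Component Versioned Observable object] + [Service Component Versioned Observable object] + [Trackable Dispatcher Service]
  take Dispatcher:  [Lockable Observable object] + [Dispatcher Hookable Lockable Service Component Versioned Observable object] + [Service Component Versioned Observable object] + [Dispatcher Service]
  take Hookable:  [Lockable Observable object] + [Hookable Lockable Service Component Versioned Observable object] + [Service Component Versioned Observable object] + [Service]
  take Lockable:  [Lockable Observable object] + [Lockable Service Component Versioned Observable object] + [Service Component Versioned Observable object] + [Service]
  take Service:  [Observable object] + [Service Component Versioned Observable object] + [Service Component Versioned Observable object] + [Service]
  take Component:  [Observable object] + [Component Versioned Observable object] + [Component Versioned Observable object]
  take Versioned:  [Observable object] + [Versioned Observable object] + [Versioned Observable object]
  take Observable:  [Observable object] + [Observable object] + [Observable object]
  take object:  [object] + [object] + [object]
MRO: Named Trackable Dispatcher Hookable Lockable Service Component Versioned Observable object
Trackable is at position 1; next is Dispatcher.

Dispatcher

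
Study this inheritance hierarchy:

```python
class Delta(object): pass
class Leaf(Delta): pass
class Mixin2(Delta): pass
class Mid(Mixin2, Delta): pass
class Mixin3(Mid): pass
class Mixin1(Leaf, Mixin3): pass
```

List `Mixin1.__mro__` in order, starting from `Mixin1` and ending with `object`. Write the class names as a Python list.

L[Mixin1] = Mixin1 + merge(L[Leaf], L[Mixin3], [Leaf Mixin3])
  take Leaf:  [Leaf Delta object] + [Mixin3 Mid Mixin2 Delta object] + [Leaf Mixin3]
  take Mixin3:  [Delta object] + [Mixin3 Mid Mixin2 Delta object] + [Mixin3]
  take Mid:  [Delta object] + [Mid Mixin2 Delta object]
  take Mixin2:  [Delta object] + [Mixin2 Delta object]
  take Delta:  [Delta object] + [Delta object]
  take object:  [object] + [object]

[Mixin1, Leaf, Mixin3, Mid, Mixin2, Delta, object]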